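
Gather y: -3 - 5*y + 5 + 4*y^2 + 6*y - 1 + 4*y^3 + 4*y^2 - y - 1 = 4*y^3 + 8*y^2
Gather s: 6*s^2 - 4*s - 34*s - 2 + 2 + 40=6*s^2 - 38*s + 40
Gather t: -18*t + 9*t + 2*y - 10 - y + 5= -9*t + y - 5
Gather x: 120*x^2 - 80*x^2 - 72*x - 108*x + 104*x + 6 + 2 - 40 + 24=40*x^2 - 76*x - 8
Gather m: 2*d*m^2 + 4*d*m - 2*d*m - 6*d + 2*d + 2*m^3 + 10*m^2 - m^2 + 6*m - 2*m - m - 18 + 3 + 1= -4*d + 2*m^3 + m^2*(2*d + 9) + m*(2*d + 3) - 14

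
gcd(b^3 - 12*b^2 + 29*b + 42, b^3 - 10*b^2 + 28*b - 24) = b - 6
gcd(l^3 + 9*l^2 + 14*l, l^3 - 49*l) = l^2 + 7*l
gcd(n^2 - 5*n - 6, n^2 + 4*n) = 1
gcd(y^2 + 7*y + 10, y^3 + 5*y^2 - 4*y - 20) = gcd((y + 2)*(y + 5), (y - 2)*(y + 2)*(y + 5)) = y^2 + 7*y + 10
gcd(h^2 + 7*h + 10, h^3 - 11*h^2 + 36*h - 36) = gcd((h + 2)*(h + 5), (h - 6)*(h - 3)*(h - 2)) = 1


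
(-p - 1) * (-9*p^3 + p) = 9*p^4 + 9*p^3 - p^2 - p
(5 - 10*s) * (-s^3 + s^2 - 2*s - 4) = 10*s^4 - 15*s^3 + 25*s^2 + 30*s - 20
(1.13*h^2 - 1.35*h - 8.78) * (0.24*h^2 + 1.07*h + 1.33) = 0.2712*h^4 + 0.8851*h^3 - 2.0488*h^2 - 11.1901*h - 11.6774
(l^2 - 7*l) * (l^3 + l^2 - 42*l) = l^5 - 6*l^4 - 49*l^3 + 294*l^2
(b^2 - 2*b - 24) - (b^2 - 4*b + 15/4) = 2*b - 111/4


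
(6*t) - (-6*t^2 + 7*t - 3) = 6*t^2 - t + 3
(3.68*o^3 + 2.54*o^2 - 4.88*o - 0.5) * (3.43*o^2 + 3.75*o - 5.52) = 12.6224*o^5 + 22.5122*o^4 - 27.527*o^3 - 34.0358*o^2 + 25.0626*o + 2.76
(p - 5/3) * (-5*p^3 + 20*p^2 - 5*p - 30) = -5*p^4 + 85*p^3/3 - 115*p^2/3 - 65*p/3 + 50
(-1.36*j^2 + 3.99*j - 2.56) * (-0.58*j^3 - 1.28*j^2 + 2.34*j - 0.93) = 0.7888*j^5 - 0.5734*j^4 - 6.8048*j^3 + 13.8782*j^2 - 9.7011*j + 2.3808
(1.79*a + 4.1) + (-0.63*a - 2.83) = 1.16*a + 1.27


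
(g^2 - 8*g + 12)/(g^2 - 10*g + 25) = (g^2 - 8*g + 12)/(g^2 - 10*g + 25)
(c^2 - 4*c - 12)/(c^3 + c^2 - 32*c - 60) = 1/(c + 5)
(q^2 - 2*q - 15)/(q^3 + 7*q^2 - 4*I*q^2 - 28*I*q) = (q^2 - 2*q - 15)/(q*(q^2 + q*(7 - 4*I) - 28*I))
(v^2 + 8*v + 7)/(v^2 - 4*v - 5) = (v + 7)/(v - 5)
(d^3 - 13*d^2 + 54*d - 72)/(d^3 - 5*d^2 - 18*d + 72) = (d - 4)/(d + 4)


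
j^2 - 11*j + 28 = (j - 7)*(j - 4)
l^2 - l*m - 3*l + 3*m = (l - 3)*(l - m)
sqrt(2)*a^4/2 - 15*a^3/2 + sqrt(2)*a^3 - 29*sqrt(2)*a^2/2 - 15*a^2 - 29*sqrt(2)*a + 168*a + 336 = (a - 8*sqrt(2))*(a - 3*sqrt(2))*(a + 7*sqrt(2)/2)*(sqrt(2)*a/2 + sqrt(2))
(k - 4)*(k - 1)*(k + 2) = k^3 - 3*k^2 - 6*k + 8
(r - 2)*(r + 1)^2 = r^3 - 3*r - 2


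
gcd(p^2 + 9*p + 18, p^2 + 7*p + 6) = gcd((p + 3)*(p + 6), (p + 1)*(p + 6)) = p + 6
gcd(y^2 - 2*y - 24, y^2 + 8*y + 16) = y + 4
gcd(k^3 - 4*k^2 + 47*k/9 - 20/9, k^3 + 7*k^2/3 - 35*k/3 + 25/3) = k^2 - 8*k/3 + 5/3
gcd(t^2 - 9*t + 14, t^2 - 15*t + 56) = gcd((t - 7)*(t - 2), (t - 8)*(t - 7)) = t - 7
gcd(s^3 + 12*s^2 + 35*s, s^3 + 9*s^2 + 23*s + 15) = s + 5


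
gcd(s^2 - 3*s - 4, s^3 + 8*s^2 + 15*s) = 1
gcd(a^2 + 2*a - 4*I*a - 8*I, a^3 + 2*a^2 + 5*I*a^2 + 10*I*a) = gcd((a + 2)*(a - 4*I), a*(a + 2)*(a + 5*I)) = a + 2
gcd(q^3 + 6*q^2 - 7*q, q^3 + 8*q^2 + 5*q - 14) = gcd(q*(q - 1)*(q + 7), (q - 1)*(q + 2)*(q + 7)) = q^2 + 6*q - 7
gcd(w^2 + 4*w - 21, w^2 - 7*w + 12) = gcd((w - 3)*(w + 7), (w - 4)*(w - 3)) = w - 3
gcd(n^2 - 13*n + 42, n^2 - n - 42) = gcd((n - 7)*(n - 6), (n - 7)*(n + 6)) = n - 7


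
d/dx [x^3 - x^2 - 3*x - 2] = 3*x^2 - 2*x - 3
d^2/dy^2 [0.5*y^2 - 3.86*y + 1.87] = 1.00000000000000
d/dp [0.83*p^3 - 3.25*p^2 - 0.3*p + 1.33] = 2.49*p^2 - 6.5*p - 0.3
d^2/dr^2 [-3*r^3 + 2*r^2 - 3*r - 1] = 4 - 18*r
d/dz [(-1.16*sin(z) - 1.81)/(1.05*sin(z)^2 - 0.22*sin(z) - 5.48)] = (1.218*sin(z)^2 + 3.801*sin(z) + 5.9586)*cos(z)/(1.1025*sin(z)^4 - 0.462*sin(z)^3 - 11.4596*sin(z)^2 + 2.4112*sin(z) + 30.0304)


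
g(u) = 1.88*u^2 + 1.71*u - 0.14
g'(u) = 3.76*u + 1.71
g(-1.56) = 1.77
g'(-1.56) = -4.16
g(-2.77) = 9.55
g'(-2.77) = -8.71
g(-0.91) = -0.14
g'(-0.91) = -1.71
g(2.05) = 11.27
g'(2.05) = 9.42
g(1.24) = 4.87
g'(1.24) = 6.37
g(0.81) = 2.48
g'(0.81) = 4.76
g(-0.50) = -0.52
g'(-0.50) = -0.17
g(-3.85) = 21.14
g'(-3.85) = -12.77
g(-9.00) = 136.75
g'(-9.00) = -32.13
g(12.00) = 291.10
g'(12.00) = 46.83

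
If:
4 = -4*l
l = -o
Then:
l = -1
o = 1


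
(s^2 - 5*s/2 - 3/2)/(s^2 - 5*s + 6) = (s + 1/2)/(s - 2)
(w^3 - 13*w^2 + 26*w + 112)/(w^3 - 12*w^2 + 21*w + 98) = (w - 8)/(w - 7)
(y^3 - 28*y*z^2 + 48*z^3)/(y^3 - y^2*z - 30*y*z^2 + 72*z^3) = (y - 2*z)/(y - 3*z)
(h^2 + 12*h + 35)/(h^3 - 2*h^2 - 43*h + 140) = (h + 5)/(h^2 - 9*h + 20)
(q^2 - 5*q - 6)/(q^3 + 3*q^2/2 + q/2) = 2*(q - 6)/(q*(2*q + 1))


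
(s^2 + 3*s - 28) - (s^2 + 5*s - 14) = -2*s - 14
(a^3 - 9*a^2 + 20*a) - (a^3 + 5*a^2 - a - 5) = -14*a^2 + 21*a + 5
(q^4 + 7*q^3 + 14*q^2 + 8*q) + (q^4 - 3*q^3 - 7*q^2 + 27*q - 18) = 2*q^4 + 4*q^3 + 7*q^2 + 35*q - 18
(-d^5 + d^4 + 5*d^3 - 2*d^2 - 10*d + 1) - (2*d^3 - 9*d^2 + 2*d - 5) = -d^5 + d^4 + 3*d^3 + 7*d^2 - 12*d + 6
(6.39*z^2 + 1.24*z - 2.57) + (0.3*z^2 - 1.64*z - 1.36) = 6.69*z^2 - 0.4*z - 3.93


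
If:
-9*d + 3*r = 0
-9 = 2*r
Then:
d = -3/2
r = -9/2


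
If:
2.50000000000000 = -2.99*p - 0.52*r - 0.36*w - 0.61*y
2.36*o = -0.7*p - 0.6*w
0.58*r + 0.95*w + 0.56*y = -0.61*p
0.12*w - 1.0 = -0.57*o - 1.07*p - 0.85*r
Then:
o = 0.195155458684944*y + 0.526843360033864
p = -0.16089468384515*y - 1.16646680829909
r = 0.153537436499842*y + 2.39198056757039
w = -0.579901006341438*y - 0.71137260645093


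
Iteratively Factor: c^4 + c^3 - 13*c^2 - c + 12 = (c - 1)*(c^3 + 2*c^2 - 11*c - 12) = (c - 3)*(c - 1)*(c^2 + 5*c + 4) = (c - 3)*(c - 1)*(c + 1)*(c + 4)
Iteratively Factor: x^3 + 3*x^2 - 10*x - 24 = (x + 2)*(x^2 + x - 12) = (x - 3)*(x + 2)*(x + 4)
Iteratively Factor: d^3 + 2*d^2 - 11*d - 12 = (d - 3)*(d^2 + 5*d + 4) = (d - 3)*(d + 4)*(d + 1)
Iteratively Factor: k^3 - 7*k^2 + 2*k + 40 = (k - 4)*(k^2 - 3*k - 10) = (k - 4)*(k + 2)*(k - 5)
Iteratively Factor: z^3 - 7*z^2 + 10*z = (z - 5)*(z^2 - 2*z) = z*(z - 5)*(z - 2)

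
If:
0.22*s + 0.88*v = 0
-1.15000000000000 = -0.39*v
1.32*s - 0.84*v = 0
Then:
No Solution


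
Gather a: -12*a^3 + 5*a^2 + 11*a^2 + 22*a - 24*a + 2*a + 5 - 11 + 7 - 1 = -12*a^3 + 16*a^2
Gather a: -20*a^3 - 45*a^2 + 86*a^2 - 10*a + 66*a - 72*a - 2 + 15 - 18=-20*a^3 + 41*a^2 - 16*a - 5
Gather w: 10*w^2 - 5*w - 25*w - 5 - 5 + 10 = 10*w^2 - 30*w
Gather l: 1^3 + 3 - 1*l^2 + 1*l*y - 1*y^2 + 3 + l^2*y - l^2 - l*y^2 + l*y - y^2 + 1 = l^2*(y - 2) + l*(-y^2 + 2*y) - 2*y^2 + 8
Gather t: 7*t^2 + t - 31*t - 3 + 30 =7*t^2 - 30*t + 27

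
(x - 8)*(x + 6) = x^2 - 2*x - 48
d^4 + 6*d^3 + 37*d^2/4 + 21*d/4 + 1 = (d + 1/2)^2*(d + 1)*(d + 4)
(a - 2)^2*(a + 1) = a^3 - 3*a^2 + 4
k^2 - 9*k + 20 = (k - 5)*(k - 4)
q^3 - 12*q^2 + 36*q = q*(q - 6)^2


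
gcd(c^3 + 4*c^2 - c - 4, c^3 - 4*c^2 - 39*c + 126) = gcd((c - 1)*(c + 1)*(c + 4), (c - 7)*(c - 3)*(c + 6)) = 1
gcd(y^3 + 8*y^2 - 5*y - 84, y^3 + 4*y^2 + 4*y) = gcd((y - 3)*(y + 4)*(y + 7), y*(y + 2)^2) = 1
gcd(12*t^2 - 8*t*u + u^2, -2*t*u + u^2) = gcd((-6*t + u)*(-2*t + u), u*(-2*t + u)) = 2*t - u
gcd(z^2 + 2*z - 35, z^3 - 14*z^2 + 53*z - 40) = z - 5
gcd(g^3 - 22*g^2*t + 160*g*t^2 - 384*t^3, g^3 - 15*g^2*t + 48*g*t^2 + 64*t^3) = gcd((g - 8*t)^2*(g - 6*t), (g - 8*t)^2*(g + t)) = g^2 - 16*g*t + 64*t^2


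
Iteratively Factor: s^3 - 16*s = (s)*(s^2 - 16) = s*(s - 4)*(s + 4)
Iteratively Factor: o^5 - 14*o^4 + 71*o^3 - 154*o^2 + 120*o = (o)*(o^4 - 14*o^3 + 71*o^2 - 154*o + 120) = o*(o - 4)*(o^3 - 10*o^2 + 31*o - 30) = o*(o - 4)*(o - 2)*(o^2 - 8*o + 15) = o*(o - 5)*(o - 4)*(o - 2)*(o - 3)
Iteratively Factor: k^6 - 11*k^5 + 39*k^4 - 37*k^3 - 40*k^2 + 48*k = (k - 3)*(k^5 - 8*k^4 + 15*k^3 + 8*k^2 - 16*k) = (k - 4)*(k - 3)*(k^4 - 4*k^3 - k^2 + 4*k) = k*(k - 4)*(k - 3)*(k^3 - 4*k^2 - k + 4) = k*(k - 4)*(k - 3)*(k + 1)*(k^2 - 5*k + 4) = k*(k - 4)*(k - 3)*(k - 1)*(k + 1)*(k - 4)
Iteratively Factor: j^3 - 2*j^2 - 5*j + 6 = (j - 3)*(j^2 + j - 2) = (j - 3)*(j + 2)*(j - 1)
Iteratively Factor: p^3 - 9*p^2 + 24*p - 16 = (p - 4)*(p^2 - 5*p + 4) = (p - 4)^2*(p - 1)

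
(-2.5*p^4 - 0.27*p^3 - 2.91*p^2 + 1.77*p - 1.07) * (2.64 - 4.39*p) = 10.975*p^5 - 5.4147*p^4 + 12.0621*p^3 - 15.4527*p^2 + 9.3701*p - 2.8248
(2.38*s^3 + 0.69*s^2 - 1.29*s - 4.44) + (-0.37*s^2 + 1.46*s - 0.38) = 2.38*s^3 + 0.32*s^2 + 0.17*s - 4.82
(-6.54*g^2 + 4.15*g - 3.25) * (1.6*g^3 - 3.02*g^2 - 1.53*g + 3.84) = -10.464*g^5 + 26.3908*g^4 - 7.7268*g^3 - 21.6481*g^2 + 20.9085*g - 12.48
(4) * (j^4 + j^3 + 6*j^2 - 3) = 4*j^4 + 4*j^3 + 24*j^2 - 12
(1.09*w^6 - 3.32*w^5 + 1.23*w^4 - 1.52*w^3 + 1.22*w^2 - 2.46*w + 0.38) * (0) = 0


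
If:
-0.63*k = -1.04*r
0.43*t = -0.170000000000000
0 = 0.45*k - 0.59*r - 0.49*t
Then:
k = -2.09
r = -1.27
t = -0.40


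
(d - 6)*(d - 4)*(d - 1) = d^3 - 11*d^2 + 34*d - 24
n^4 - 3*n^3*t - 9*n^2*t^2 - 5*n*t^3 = n*(n - 5*t)*(n + t)^2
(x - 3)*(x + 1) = x^2 - 2*x - 3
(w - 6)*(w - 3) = w^2 - 9*w + 18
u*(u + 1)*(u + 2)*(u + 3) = u^4 + 6*u^3 + 11*u^2 + 6*u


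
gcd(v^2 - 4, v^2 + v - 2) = v + 2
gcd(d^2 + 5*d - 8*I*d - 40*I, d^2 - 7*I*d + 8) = d - 8*I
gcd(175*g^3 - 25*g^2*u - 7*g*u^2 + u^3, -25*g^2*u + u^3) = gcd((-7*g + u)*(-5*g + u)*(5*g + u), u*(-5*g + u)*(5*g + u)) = -25*g^2 + u^2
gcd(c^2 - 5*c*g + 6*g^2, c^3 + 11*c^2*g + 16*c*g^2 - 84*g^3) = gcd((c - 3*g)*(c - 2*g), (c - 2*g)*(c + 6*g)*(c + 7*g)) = c - 2*g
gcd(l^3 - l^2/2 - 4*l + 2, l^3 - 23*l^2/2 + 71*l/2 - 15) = l - 1/2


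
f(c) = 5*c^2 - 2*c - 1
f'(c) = 10*c - 2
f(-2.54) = 36.34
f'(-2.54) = -27.40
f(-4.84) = 125.81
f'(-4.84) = -50.40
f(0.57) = -0.52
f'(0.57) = 3.70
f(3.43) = 50.96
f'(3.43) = 32.30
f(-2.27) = 29.30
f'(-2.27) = -24.70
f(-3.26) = 58.66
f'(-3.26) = -34.60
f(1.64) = 9.17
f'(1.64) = 14.40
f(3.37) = 49.04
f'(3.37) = 31.70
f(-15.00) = 1154.00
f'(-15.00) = -152.00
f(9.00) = 386.00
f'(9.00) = 88.00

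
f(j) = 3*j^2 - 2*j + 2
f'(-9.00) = -56.00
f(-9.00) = 263.00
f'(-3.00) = -20.00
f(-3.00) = 35.00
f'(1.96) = 9.76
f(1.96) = 9.60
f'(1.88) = 9.28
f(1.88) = 8.84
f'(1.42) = 6.52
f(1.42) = 5.21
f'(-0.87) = -7.22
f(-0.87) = 6.01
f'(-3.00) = -20.00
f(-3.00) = 35.00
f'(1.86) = 9.16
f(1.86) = 8.66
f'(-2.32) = -15.92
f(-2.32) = 22.79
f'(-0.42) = -4.52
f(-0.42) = 3.37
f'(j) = 6*j - 2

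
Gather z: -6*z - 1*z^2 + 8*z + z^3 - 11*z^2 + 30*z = z^3 - 12*z^2 + 32*z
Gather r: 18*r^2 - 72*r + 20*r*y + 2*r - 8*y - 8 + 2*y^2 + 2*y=18*r^2 + r*(20*y - 70) + 2*y^2 - 6*y - 8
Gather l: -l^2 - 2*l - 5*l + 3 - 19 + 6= -l^2 - 7*l - 10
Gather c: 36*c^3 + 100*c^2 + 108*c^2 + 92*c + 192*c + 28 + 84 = 36*c^3 + 208*c^2 + 284*c + 112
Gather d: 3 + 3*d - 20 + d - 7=4*d - 24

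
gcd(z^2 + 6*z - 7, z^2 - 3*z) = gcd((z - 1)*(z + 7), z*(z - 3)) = 1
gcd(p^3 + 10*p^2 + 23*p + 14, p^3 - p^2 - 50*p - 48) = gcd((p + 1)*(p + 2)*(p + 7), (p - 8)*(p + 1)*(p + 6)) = p + 1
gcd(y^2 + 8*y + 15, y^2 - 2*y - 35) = y + 5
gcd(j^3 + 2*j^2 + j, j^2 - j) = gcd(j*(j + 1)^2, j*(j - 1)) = j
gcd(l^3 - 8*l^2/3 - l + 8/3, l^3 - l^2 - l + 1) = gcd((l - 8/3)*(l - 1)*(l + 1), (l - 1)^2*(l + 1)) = l^2 - 1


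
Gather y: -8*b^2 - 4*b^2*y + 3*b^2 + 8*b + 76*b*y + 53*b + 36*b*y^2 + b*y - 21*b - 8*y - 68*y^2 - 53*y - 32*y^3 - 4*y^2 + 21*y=-5*b^2 + 40*b - 32*y^3 + y^2*(36*b - 72) + y*(-4*b^2 + 77*b - 40)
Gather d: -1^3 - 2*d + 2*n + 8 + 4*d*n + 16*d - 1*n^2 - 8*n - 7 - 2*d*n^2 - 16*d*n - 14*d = d*(-2*n^2 - 12*n) - n^2 - 6*n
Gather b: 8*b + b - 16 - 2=9*b - 18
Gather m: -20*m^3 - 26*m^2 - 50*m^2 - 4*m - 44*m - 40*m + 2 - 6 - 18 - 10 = -20*m^3 - 76*m^2 - 88*m - 32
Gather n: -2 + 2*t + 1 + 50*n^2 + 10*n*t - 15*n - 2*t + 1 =50*n^2 + n*(10*t - 15)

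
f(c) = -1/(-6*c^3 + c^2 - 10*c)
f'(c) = -(18*c^2 - 2*c + 10)/(-6*c^3 + c^2 - 10*c)^2 = 2*(-9*c^2 + c - 5)/(c^2*(6*c^2 - c + 10)^2)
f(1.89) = 0.02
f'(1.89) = -0.02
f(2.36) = 0.01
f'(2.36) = -0.01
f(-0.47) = -0.18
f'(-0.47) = -0.49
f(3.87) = 0.00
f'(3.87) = -0.00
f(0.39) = 0.24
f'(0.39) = -0.71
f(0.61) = 0.14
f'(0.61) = -0.31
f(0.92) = 0.08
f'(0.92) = -0.14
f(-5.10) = -0.00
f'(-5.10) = -0.00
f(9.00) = 0.00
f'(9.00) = 0.00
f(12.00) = 0.00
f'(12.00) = 0.00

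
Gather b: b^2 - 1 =b^2 - 1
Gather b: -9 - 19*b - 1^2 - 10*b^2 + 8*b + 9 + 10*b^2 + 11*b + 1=0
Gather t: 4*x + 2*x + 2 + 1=6*x + 3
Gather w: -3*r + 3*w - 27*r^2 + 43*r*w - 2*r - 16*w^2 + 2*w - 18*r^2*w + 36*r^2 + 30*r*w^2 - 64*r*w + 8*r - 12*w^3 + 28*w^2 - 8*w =9*r^2 + 3*r - 12*w^3 + w^2*(30*r + 12) + w*(-18*r^2 - 21*r - 3)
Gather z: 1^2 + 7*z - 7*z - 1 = 0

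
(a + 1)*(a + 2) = a^2 + 3*a + 2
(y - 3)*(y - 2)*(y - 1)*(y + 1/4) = y^4 - 23*y^3/4 + 19*y^2/2 - 13*y/4 - 3/2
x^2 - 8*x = x*(x - 8)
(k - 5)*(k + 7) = k^2 + 2*k - 35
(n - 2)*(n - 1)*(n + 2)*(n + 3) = n^4 + 2*n^3 - 7*n^2 - 8*n + 12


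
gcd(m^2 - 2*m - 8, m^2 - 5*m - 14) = m + 2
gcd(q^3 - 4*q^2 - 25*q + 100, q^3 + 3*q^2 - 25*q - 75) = q^2 - 25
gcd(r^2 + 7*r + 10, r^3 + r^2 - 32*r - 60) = r^2 + 7*r + 10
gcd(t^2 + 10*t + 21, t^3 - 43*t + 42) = t + 7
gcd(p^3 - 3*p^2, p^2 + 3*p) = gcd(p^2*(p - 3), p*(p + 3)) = p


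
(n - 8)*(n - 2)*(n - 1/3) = n^3 - 31*n^2/3 + 58*n/3 - 16/3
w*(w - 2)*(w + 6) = w^3 + 4*w^2 - 12*w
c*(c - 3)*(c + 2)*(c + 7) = c^4 + 6*c^3 - 13*c^2 - 42*c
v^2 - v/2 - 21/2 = (v - 7/2)*(v + 3)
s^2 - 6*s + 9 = (s - 3)^2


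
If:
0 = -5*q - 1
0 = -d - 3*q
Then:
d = 3/5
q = -1/5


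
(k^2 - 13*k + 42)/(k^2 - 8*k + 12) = (k - 7)/(k - 2)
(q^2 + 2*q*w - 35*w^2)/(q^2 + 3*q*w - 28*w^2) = (q - 5*w)/(q - 4*w)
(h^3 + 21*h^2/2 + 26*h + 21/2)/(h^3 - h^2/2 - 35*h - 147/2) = (2*h^2 + 15*h + 7)/(2*h^2 - 7*h - 49)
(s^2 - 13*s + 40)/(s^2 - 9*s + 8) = (s - 5)/(s - 1)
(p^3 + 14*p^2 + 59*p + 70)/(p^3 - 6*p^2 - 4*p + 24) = (p^2 + 12*p + 35)/(p^2 - 8*p + 12)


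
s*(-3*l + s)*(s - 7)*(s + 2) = -3*l*s^3 + 15*l*s^2 + 42*l*s + s^4 - 5*s^3 - 14*s^2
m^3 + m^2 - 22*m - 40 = (m - 5)*(m + 2)*(m + 4)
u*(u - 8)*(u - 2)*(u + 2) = u^4 - 8*u^3 - 4*u^2 + 32*u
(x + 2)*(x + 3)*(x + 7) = x^3 + 12*x^2 + 41*x + 42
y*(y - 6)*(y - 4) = y^3 - 10*y^2 + 24*y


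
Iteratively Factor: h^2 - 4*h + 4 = (h - 2)*(h - 2)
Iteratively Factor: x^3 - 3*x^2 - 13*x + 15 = (x + 3)*(x^2 - 6*x + 5) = (x - 1)*(x + 3)*(x - 5)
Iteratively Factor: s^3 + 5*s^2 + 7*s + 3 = (s + 1)*(s^2 + 4*s + 3) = (s + 1)*(s + 3)*(s + 1)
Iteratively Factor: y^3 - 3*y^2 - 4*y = (y - 4)*(y^2 + y) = y*(y - 4)*(y + 1)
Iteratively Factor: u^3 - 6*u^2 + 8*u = (u)*(u^2 - 6*u + 8) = u*(u - 4)*(u - 2)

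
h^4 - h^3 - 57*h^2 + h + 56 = (h - 8)*(h - 1)*(h + 1)*(h + 7)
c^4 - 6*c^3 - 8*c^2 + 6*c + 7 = (c - 7)*(c - 1)*(c + 1)^2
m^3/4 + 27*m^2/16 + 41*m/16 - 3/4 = (m/4 + 1)*(m - 1/4)*(m + 3)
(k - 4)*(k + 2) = k^2 - 2*k - 8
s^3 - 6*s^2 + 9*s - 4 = (s - 4)*(s - 1)^2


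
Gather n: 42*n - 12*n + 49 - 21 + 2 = 30*n + 30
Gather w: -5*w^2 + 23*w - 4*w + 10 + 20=-5*w^2 + 19*w + 30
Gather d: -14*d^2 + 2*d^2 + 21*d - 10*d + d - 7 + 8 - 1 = -12*d^2 + 12*d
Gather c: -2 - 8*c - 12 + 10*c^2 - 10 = 10*c^2 - 8*c - 24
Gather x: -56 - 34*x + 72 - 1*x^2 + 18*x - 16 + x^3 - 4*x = x^3 - x^2 - 20*x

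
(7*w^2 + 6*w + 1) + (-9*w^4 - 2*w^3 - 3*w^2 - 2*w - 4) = -9*w^4 - 2*w^3 + 4*w^2 + 4*w - 3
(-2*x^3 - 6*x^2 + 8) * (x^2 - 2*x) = -2*x^5 - 2*x^4 + 12*x^3 + 8*x^2 - 16*x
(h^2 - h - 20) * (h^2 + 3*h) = h^4 + 2*h^3 - 23*h^2 - 60*h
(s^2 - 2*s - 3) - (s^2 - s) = -s - 3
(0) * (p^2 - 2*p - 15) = 0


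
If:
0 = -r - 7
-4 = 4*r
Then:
No Solution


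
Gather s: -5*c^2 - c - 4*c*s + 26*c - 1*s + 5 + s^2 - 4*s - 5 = -5*c^2 + 25*c + s^2 + s*(-4*c - 5)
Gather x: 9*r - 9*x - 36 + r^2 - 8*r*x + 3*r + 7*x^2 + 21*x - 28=r^2 + 12*r + 7*x^2 + x*(12 - 8*r) - 64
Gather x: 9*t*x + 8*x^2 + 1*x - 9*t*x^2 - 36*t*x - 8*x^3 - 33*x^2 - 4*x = -8*x^3 + x^2*(-9*t - 25) + x*(-27*t - 3)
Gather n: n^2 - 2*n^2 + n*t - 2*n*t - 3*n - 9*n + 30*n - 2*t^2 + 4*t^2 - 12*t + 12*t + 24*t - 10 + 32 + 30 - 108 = -n^2 + n*(18 - t) + 2*t^2 + 24*t - 56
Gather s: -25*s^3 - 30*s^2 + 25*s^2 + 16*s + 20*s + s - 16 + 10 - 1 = -25*s^3 - 5*s^2 + 37*s - 7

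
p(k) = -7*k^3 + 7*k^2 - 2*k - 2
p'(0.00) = -2.00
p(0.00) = -2.00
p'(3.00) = -149.00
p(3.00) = -134.00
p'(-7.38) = -1249.07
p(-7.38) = 3207.64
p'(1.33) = -20.53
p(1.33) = -8.75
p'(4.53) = -369.52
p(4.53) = -518.13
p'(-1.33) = -57.77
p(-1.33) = 29.51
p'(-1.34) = -58.47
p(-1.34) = 30.09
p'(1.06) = -10.76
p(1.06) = -4.59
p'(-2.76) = -200.61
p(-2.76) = 204.02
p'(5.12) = -480.82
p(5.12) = -768.26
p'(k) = -21*k^2 + 14*k - 2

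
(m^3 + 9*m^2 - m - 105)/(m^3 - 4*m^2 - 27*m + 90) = (m + 7)/(m - 6)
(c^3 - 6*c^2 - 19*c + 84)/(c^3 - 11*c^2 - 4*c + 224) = (c - 3)/(c - 8)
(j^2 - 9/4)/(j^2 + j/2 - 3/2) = (j - 3/2)/(j - 1)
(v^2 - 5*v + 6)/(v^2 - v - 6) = (v - 2)/(v + 2)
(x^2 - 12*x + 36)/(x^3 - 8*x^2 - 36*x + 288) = (x - 6)/(x^2 - 2*x - 48)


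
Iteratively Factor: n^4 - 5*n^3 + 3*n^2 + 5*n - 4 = (n - 1)*(n^3 - 4*n^2 - n + 4) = (n - 1)*(n + 1)*(n^2 - 5*n + 4) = (n - 1)^2*(n + 1)*(n - 4)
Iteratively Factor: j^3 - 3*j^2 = (j)*(j^2 - 3*j) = j*(j - 3)*(j)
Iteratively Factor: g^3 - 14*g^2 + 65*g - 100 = (g - 5)*(g^2 - 9*g + 20) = (g - 5)^2*(g - 4)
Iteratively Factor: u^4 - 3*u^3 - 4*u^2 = (u)*(u^3 - 3*u^2 - 4*u) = u*(u + 1)*(u^2 - 4*u) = u*(u - 4)*(u + 1)*(u)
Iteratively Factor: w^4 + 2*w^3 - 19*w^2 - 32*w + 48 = (w - 4)*(w^3 + 6*w^2 + 5*w - 12) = (w - 4)*(w - 1)*(w^2 + 7*w + 12) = (w - 4)*(w - 1)*(w + 4)*(w + 3)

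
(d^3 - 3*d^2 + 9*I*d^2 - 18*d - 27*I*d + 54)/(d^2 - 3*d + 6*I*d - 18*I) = d + 3*I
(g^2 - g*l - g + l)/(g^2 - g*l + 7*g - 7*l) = (g - 1)/(g + 7)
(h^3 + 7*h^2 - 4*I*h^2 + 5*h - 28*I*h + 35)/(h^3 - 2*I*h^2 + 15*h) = (h^2 + h*(7 + I) + 7*I)/(h*(h + 3*I))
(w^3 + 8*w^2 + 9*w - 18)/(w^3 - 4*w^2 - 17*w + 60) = (w^3 + 8*w^2 + 9*w - 18)/(w^3 - 4*w^2 - 17*w + 60)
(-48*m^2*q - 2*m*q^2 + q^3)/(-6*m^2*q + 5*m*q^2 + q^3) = (-8*m + q)/(-m + q)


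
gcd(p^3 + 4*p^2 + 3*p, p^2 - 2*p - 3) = p + 1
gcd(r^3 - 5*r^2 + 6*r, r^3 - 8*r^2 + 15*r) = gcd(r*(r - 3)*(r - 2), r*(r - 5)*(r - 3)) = r^2 - 3*r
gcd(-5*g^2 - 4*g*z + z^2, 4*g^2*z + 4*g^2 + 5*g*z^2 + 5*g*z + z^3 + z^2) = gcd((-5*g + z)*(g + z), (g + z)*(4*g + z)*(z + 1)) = g + z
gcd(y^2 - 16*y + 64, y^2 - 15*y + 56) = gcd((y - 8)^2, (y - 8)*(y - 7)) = y - 8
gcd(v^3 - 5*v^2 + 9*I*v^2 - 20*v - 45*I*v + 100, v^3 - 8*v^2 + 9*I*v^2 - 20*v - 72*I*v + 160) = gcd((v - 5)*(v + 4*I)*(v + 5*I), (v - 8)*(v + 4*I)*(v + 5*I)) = v^2 + 9*I*v - 20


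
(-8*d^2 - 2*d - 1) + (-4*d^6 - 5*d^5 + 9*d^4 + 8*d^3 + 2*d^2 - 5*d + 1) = -4*d^6 - 5*d^5 + 9*d^4 + 8*d^3 - 6*d^2 - 7*d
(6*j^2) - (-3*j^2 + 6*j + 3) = 9*j^2 - 6*j - 3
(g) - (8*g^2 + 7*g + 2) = -8*g^2 - 6*g - 2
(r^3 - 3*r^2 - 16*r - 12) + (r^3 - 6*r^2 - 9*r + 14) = 2*r^3 - 9*r^2 - 25*r + 2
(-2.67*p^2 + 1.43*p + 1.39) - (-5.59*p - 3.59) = -2.67*p^2 + 7.02*p + 4.98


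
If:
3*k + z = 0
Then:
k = -z/3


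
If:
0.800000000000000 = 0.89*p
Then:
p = 0.90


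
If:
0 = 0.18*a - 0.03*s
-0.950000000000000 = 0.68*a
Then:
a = -1.40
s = -8.38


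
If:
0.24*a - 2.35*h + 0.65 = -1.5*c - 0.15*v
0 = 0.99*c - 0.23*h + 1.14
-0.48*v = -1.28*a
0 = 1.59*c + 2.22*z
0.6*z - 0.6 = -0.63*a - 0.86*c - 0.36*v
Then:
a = 0.71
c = -1.22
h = -0.31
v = 1.89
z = 0.88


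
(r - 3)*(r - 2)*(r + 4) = r^3 - r^2 - 14*r + 24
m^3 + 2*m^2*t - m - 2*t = (m - 1)*(m + 1)*(m + 2*t)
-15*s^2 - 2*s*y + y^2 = (-5*s + y)*(3*s + y)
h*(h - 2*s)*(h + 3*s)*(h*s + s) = h^4*s + h^3*s^2 + h^3*s - 6*h^2*s^3 + h^2*s^2 - 6*h*s^3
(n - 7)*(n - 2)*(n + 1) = n^3 - 8*n^2 + 5*n + 14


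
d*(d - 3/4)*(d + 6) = d^3 + 21*d^2/4 - 9*d/2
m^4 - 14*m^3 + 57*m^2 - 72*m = m*(m - 8)*(m - 3)^2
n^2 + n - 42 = (n - 6)*(n + 7)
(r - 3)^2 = r^2 - 6*r + 9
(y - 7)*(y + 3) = y^2 - 4*y - 21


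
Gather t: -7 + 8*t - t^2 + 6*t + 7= -t^2 + 14*t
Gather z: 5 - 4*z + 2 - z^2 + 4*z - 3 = 4 - z^2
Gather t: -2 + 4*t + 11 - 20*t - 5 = 4 - 16*t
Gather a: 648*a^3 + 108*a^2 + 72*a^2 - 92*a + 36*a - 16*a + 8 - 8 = 648*a^3 + 180*a^2 - 72*a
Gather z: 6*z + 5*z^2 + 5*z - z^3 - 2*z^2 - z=-z^3 + 3*z^2 + 10*z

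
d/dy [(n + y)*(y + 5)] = n + 2*y + 5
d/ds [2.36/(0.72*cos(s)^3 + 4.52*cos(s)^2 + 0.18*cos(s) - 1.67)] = (5.0976*cos(s)^2 + 21.3344*cos(s) + 0.4248)*sin(s)/(0.72*cos(s)^3 + 4.52*cos(s)^2 + 0.18*cos(s) - 1.67)^2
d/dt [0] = 0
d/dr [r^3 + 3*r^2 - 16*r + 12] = 3*r^2 + 6*r - 16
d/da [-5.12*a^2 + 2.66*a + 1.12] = 2.66 - 10.24*a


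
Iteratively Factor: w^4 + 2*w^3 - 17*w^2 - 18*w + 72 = (w - 2)*(w^3 + 4*w^2 - 9*w - 36) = (w - 3)*(w - 2)*(w^2 + 7*w + 12) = (w - 3)*(w - 2)*(w + 4)*(w + 3)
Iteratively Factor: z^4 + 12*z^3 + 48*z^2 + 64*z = (z + 4)*(z^3 + 8*z^2 + 16*z) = (z + 4)^2*(z^2 + 4*z) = (z + 4)^3*(z)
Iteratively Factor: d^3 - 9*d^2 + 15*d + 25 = (d - 5)*(d^2 - 4*d - 5) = (d - 5)*(d + 1)*(d - 5)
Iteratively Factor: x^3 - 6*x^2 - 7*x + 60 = (x + 3)*(x^2 - 9*x + 20) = (x - 4)*(x + 3)*(x - 5)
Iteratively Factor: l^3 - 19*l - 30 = (l - 5)*(l^2 + 5*l + 6) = (l - 5)*(l + 2)*(l + 3)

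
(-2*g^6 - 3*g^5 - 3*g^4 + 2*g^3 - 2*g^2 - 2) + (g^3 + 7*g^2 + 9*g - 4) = -2*g^6 - 3*g^5 - 3*g^4 + 3*g^3 + 5*g^2 + 9*g - 6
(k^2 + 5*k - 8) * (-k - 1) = -k^3 - 6*k^2 + 3*k + 8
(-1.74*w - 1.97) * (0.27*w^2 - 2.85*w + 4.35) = -0.4698*w^3 + 4.4271*w^2 - 1.9545*w - 8.5695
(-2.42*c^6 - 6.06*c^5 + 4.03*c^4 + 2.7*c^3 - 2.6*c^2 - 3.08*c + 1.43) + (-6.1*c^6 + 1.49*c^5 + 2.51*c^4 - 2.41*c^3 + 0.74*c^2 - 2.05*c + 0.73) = -8.52*c^6 - 4.57*c^5 + 6.54*c^4 + 0.29*c^3 - 1.86*c^2 - 5.13*c + 2.16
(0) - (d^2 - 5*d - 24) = -d^2 + 5*d + 24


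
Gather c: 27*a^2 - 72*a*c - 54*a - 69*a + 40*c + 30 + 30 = 27*a^2 - 123*a + c*(40 - 72*a) + 60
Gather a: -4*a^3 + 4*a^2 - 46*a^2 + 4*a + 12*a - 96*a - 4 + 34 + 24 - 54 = -4*a^3 - 42*a^2 - 80*a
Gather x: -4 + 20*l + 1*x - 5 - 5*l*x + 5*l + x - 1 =25*l + x*(2 - 5*l) - 10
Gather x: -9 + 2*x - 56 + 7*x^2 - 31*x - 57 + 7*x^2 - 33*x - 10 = 14*x^2 - 62*x - 132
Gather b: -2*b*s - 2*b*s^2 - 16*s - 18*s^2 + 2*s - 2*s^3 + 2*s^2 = b*(-2*s^2 - 2*s) - 2*s^3 - 16*s^2 - 14*s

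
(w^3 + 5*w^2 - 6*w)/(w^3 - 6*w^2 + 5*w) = (w + 6)/(w - 5)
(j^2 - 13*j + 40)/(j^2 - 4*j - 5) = (j - 8)/(j + 1)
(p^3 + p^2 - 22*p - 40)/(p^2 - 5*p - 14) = (p^2 - p - 20)/(p - 7)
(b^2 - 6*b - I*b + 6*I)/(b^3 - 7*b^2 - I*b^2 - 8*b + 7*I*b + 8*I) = (b - 6)/(b^2 - 7*b - 8)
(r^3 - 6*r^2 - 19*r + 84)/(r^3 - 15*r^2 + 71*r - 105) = (r + 4)/(r - 5)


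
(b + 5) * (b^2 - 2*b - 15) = b^3 + 3*b^2 - 25*b - 75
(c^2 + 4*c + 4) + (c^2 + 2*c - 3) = 2*c^2 + 6*c + 1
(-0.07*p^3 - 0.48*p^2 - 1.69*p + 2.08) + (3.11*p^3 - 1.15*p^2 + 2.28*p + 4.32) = 3.04*p^3 - 1.63*p^2 + 0.59*p + 6.4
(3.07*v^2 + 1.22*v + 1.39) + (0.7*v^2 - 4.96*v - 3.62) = 3.77*v^2 - 3.74*v - 2.23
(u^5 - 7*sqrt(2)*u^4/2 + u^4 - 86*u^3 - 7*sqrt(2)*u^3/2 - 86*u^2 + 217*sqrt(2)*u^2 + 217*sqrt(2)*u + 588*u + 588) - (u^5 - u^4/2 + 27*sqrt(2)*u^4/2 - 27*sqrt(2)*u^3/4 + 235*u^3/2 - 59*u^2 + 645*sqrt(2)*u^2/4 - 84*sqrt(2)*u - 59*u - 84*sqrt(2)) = -17*sqrt(2)*u^4 + 3*u^4/2 - 407*u^3/2 + 13*sqrt(2)*u^3/4 - 27*u^2 + 223*sqrt(2)*u^2/4 + 301*sqrt(2)*u + 647*u + 84*sqrt(2) + 588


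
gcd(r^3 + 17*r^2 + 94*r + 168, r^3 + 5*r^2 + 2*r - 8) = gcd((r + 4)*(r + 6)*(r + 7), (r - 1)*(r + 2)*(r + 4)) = r + 4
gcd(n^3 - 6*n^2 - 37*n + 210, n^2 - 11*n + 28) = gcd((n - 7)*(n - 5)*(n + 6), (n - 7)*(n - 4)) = n - 7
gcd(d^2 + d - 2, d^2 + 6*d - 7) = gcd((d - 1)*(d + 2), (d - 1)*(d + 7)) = d - 1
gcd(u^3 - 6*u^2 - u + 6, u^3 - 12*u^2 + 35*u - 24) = u - 1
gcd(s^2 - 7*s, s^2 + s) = s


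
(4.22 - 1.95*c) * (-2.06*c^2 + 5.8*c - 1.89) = 4.017*c^3 - 20.0032*c^2 + 28.1615*c - 7.9758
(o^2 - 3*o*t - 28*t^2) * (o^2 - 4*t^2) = o^4 - 3*o^3*t - 32*o^2*t^2 + 12*o*t^3 + 112*t^4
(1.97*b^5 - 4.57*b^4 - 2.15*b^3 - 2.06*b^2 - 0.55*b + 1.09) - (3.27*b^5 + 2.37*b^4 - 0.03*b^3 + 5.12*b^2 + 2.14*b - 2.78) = -1.3*b^5 - 6.94*b^4 - 2.12*b^3 - 7.18*b^2 - 2.69*b + 3.87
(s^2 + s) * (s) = s^3 + s^2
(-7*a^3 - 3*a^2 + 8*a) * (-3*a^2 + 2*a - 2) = 21*a^5 - 5*a^4 - 16*a^3 + 22*a^2 - 16*a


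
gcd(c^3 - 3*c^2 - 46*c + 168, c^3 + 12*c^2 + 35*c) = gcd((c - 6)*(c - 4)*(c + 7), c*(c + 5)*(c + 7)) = c + 7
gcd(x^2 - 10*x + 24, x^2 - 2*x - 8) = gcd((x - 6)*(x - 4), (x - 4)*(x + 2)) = x - 4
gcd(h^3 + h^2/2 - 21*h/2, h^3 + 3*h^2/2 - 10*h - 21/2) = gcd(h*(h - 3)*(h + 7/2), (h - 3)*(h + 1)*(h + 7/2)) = h^2 + h/2 - 21/2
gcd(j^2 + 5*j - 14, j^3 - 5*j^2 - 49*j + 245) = j + 7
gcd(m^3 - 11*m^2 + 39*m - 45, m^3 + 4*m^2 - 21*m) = m - 3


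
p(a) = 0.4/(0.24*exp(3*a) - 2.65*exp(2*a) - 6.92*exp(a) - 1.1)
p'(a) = 0.4*(-0.72*exp(3*a) + 5.3*exp(2*a) + 6.92*exp(a))/(0.24*exp(3*a) - 2.65*exp(2*a) - 6.92*exp(a) - 1.1)^2 = (-0.288*exp(2*a) + 2.12*exp(a) + 2.768)*exp(a)/(-0.24*exp(3*a) + 2.65*exp(2*a) + 6.92*exp(a) + 1.1)^2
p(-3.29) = -0.29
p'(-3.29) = 0.06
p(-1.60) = -0.15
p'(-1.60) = 0.09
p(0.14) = -0.03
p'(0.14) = 0.04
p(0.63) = -0.02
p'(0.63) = 0.02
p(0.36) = -0.03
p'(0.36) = 0.03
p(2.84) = 0.00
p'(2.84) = -0.01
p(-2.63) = -0.25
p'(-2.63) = 0.08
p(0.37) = -0.03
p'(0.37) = 0.03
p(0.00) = -0.04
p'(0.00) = 0.04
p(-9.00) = -0.36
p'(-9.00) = 0.00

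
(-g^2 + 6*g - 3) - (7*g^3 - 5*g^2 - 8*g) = -7*g^3 + 4*g^2 + 14*g - 3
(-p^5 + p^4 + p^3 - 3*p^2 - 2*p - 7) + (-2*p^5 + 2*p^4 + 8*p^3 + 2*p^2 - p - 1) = -3*p^5 + 3*p^4 + 9*p^3 - p^2 - 3*p - 8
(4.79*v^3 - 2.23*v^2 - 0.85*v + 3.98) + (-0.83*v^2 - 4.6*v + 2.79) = 4.79*v^3 - 3.06*v^2 - 5.45*v + 6.77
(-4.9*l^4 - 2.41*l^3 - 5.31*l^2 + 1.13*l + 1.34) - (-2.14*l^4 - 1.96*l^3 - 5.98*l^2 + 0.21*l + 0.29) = -2.76*l^4 - 0.45*l^3 + 0.670000000000001*l^2 + 0.92*l + 1.05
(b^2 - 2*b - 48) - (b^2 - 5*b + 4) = 3*b - 52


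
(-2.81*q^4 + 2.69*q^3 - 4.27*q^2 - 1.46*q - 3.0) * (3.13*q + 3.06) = -8.7953*q^5 - 0.178900000000002*q^4 - 5.1337*q^3 - 17.636*q^2 - 13.8576*q - 9.18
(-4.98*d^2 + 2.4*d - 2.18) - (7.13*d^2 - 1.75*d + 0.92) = -12.11*d^2 + 4.15*d - 3.1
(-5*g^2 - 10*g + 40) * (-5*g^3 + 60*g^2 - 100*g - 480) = 25*g^5 - 250*g^4 - 300*g^3 + 5800*g^2 + 800*g - 19200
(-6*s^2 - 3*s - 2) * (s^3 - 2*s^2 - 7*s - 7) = -6*s^5 + 9*s^4 + 46*s^3 + 67*s^2 + 35*s + 14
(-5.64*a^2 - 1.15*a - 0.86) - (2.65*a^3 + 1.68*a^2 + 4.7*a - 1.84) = -2.65*a^3 - 7.32*a^2 - 5.85*a + 0.98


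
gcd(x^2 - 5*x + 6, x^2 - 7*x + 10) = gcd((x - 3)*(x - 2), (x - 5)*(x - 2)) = x - 2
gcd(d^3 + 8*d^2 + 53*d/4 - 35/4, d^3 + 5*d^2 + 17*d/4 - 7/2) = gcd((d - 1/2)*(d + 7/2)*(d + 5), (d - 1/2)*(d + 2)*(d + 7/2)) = d^2 + 3*d - 7/4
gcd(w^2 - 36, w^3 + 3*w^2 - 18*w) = w + 6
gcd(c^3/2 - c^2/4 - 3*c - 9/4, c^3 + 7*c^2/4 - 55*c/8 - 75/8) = 1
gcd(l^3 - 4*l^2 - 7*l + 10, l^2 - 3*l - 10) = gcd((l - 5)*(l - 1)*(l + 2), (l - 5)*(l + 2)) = l^2 - 3*l - 10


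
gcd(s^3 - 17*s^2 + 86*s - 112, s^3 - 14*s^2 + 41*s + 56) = s^2 - 15*s + 56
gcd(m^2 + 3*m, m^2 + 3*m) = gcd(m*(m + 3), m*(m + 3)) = m^2 + 3*m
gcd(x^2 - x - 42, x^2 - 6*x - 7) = x - 7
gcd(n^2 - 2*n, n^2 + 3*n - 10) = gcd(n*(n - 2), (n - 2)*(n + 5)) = n - 2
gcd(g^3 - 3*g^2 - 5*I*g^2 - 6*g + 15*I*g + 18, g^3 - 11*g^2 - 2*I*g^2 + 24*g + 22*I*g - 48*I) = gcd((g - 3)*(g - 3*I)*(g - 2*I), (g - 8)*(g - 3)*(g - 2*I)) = g^2 + g*(-3 - 2*I) + 6*I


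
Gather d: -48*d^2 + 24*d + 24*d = -48*d^2 + 48*d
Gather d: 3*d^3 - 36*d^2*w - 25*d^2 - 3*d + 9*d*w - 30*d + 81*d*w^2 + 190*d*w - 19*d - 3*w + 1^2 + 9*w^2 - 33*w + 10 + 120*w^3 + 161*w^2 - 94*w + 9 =3*d^3 + d^2*(-36*w - 25) + d*(81*w^2 + 199*w - 52) + 120*w^3 + 170*w^2 - 130*w + 20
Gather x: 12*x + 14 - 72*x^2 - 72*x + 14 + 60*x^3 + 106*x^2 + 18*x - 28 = 60*x^3 + 34*x^2 - 42*x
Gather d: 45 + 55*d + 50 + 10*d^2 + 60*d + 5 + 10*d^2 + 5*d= 20*d^2 + 120*d + 100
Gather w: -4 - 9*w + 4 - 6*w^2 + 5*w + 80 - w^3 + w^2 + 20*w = -w^3 - 5*w^2 + 16*w + 80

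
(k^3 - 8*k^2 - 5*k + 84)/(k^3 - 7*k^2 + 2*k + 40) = (k^2 - 4*k - 21)/(k^2 - 3*k - 10)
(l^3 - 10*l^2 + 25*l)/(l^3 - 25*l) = (l - 5)/(l + 5)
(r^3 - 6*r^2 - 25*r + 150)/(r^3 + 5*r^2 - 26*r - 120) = (r^2 - r - 30)/(r^2 + 10*r + 24)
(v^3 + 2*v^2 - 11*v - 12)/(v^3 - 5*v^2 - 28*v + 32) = (v^2 - 2*v - 3)/(v^2 - 9*v + 8)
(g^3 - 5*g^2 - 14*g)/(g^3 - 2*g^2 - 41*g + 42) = g*(g + 2)/(g^2 + 5*g - 6)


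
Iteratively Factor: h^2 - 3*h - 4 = (h + 1)*(h - 4)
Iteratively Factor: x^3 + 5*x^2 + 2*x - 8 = (x + 2)*(x^2 + 3*x - 4) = (x + 2)*(x + 4)*(x - 1)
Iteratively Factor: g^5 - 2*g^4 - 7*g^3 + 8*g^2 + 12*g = (g + 1)*(g^4 - 3*g^3 - 4*g^2 + 12*g) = (g + 1)*(g + 2)*(g^3 - 5*g^2 + 6*g) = (g - 3)*(g + 1)*(g + 2)*(g^2 - 2*g) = g*(g - 3)*(g + 1)*(g + 2)*(g - 2)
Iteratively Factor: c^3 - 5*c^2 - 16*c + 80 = (c - 4)*(c^2 - c - 20) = (c - 5)*(c - 4)*(c + 4)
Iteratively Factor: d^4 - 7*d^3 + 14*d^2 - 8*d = (d - 2)*(d^3 - 5*d^2 + 4*d) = (d - 2)*(d - 1)*(d^2 - 4*d) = (d - 4)*(d - 2)*(d - 1)*(d)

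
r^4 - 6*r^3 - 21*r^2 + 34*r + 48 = (r - 8)*(r - 2)*(r + 1)*(r + 3)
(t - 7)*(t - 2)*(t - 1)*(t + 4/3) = t^4 - 26*t^3/3 + 29*t^2/3 + 50*t/3 - 56/3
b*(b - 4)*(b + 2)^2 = b^4 - 12*b^2 - 16*b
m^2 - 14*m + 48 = (m - 8)*(m - 6)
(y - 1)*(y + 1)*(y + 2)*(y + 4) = y^4 + 6*y^3 + 7*y^2 - 6*y - 8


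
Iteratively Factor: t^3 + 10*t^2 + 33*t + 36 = (t + 4)*(t^2 + 6*t + 9) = (t + 3)*(t + 4)*(t + 3)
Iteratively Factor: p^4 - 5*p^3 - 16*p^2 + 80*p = (p + 4)*(p^3 - 9*p^2 + 20*p) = p*(p + 4)*(p^2 - 9*p + 20) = p*(p - 4)*(p + 4)*(p - 5)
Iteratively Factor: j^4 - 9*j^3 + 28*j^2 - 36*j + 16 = (j - 4)*(j^3 - 5*j^2 + 8*j - 4) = (j - 4)*(j - 1)*(j^2 - 4*j + 4) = (j - 4)*(j - 2)*(j - 1)*(j - 2)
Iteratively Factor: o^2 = (o)*(o)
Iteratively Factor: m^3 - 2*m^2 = (m - 2)*(m^2) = m*(m - 2)*(m)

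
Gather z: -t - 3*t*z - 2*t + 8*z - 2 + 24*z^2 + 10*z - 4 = -3*t + 24*z^2 + z*(18 - 3*t) - 6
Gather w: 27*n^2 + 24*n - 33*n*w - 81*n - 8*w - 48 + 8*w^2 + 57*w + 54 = 27*n^2 - 57*n + 8*w^2 + w*(49 - 33*n) + 6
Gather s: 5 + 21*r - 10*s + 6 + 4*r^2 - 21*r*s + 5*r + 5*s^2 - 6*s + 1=4*r^2 + 26*r + 5*s^2 + s*(-21*r - 16) + 12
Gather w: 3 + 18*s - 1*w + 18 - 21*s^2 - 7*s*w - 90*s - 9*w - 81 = -21*s^2 - 72*s + w*(-7*s - 10) - 60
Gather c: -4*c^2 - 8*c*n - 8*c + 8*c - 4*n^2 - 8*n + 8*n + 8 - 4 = -4*c^2 - 8*c*n - 4*n^2 + 4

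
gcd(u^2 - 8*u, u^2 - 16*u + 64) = u - 8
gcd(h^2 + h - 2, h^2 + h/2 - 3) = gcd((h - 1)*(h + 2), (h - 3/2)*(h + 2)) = h + 2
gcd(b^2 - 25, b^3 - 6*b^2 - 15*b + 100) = b - 5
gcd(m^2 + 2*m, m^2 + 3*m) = m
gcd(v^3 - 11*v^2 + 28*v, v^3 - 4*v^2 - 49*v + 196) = v^2 - 11*v + 28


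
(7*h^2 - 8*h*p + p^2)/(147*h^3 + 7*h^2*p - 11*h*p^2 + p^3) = (-h + p)/(-21*h^2 - 4*h*p + p^2)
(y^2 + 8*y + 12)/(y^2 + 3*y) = (y^2 + 8*y + 12)/(y*(y + 3))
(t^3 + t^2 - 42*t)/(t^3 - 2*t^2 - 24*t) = (t + 7)/(t + 4)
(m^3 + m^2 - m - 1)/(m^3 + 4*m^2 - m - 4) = (m + 1)/(m + 4)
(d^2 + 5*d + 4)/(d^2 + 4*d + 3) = (d + 4)/(d + 3)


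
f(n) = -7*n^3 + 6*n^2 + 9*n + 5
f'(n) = -21*n^2 + 12*n + 9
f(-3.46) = 335.64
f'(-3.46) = -283.92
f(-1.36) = 21.47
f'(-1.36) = -46.16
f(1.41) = 10.00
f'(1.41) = -15.83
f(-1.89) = 56.68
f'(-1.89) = -88.69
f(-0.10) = 4.17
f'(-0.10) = 7.59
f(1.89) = -3.82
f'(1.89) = -43.33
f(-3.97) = 501.83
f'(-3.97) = -369.62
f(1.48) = 8.77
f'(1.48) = -19.24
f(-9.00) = 5513.00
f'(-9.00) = -1800.00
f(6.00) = -1237.00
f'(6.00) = -675.00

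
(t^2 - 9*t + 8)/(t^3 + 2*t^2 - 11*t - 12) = (t^2 - 9*t + 8)/(t^3 + 2*t^2 - 11*t - 12)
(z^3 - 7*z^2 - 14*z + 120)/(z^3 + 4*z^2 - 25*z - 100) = (z - 6)/(z + 5)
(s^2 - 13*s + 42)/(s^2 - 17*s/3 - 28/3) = 3*(s - 6)/(3*s + 4)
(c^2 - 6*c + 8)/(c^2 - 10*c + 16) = (c - 4)/(c - 8)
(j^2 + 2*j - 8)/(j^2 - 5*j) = (j^2 + 2*j - 8)/(j*(j - 5))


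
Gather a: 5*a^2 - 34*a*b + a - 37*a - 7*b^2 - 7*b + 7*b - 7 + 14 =5*a^2 + a*(-34*b - 36) - 7*b^2 + 7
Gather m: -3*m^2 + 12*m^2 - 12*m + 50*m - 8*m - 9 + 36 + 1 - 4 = 9*m^2 + 30*m + 24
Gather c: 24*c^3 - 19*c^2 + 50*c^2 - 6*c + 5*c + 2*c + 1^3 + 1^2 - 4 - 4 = 24*c^3 + 31*c^2 + c - 6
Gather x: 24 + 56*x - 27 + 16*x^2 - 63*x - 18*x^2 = -2*x^2 - 7*x - 3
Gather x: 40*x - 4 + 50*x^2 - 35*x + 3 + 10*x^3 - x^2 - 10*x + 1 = 10*x^3 + 49*x^2 - 5*x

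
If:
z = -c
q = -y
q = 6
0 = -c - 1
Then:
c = -1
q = 6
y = -6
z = 1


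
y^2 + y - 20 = (y - 4)*(y + 5)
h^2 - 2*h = h*(h - 2)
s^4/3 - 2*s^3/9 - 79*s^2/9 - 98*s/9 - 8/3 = (s/3 + 1/3)*(s - 6)*(s + 1/3)*(s + 4)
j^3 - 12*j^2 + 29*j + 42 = (j - 7)*(j - 6)*(j + 1)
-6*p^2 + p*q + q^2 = (-2*p + q)*(3*p + q)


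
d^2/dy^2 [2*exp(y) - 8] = 2*exp(y)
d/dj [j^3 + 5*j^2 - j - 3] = 3*j^2 + 10*j - 1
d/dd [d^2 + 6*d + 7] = 2*d + 6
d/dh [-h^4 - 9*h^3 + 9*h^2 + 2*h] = -4*h^3 - 27*h^2 + 18*h + 2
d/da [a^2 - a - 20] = 2*a - 1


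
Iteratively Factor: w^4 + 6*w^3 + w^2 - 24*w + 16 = (w + 4)*(w^3 + 2*w^2 - 7*w + 4) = (w + 4)^2*(w^2 - 2*w + 1) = (w - 1)*(w + 4)^2*(w - 1)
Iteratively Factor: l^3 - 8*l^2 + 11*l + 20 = (l + 1)*(l^2 - 9*l + 20) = (l - 5)*(l + 1)*(l - 4)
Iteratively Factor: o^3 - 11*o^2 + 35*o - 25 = (o - 1)*(o^2 - 10*o + 25) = (o - 5)*(o - 1)*(o - 5)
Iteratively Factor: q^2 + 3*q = (q)*(q + 3)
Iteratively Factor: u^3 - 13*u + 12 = (u - 3)*(u^2 + 3*u - 4) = (u - 3)*(u + 4)*(u - 1)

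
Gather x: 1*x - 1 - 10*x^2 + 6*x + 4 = -10*x^2 + 7*x + 3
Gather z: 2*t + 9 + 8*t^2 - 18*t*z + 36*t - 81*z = 8*t^2 + 38*t + z*(-18*t - 81) + 9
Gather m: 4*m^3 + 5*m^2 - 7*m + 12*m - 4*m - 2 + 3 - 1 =4*m^3 + 5*m^2 + m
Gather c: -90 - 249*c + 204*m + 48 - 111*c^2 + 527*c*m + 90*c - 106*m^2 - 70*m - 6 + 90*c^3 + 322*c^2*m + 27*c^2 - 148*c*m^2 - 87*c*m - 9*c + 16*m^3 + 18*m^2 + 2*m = 90*c^3 + c^2*(322*m - 84) + c*(-148*m^2 + 440*m - 168) + 16*m^3 - 88*m^2 + 136*m - 48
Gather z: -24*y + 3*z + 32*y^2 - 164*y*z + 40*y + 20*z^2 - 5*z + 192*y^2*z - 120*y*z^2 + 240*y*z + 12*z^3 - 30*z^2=32*y^2 + 16*y + 12*z^3 + z^2*(-120*y - 10) + z*(192*y^2 + 76*y - 2)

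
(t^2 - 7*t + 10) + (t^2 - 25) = 2*t^2 - 7*t - 15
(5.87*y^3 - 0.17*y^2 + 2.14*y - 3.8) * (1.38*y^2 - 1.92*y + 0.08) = 8.1006*y^5 - 11.505*y^4 + 3.7492*y^3 - 9.3664*y^2 + 7.4672*y - 0.304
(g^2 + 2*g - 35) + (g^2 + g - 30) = 2*g^2 + 3*g - 65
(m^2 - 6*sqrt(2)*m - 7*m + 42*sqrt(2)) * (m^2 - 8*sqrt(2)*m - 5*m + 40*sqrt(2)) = m^4 - 14*sqrt(2)*m^3 - 12*m^3 + 131*m^2 + 168*sqrt(2)*m^2 - 1152*m - 490*sqrt(2)*m + 3360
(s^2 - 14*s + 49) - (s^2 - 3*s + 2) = 47 - 11*s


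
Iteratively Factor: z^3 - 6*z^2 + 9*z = (z)*(z^2 - 6*z + 9) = z*(z - 3)*(z - 3)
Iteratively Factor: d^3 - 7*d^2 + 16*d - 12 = (d - 2)*(d^2 - 5*d + 6) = (d - 3)*(d - 2)*(d - 2)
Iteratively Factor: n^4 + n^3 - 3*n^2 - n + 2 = (n - 1)*(n^3 + 2*n^2 - n - 2) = (n - 1)*(n + 1)*(n^2 + n - 2) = (n - 1)*(n + 1)*(n + 2)*(n - 1)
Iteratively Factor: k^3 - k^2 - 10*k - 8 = (k + 2)*(k^2 - 3*k - 4) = (k + 1)*(k + 2)*(k - 4)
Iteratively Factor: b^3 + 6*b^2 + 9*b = (b + 3)*(b^2 + 3*b) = b*(b + 3)*(b + 3)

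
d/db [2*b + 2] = 2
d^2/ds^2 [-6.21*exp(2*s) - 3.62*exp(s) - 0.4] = (-24.84*exp(s) - 3.62)*exp(s)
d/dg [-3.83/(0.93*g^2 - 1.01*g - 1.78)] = (7.1238*g - 3.8683)/(-0.93*g^2 + 1.01*g + 1.78)^2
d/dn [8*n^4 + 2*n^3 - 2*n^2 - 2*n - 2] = 32*n^3 + 6*n^2 - 4*n - 2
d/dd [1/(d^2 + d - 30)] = (-2*d - 1)/(d^2 + d - 30)^2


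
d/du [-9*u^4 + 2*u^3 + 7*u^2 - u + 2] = -36*u^3 + 6*u^2 + 14*u - 1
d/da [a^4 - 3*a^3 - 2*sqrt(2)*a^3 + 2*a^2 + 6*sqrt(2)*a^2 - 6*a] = 4*a^3 - 9*a^2 - 6*sqrt(2)*a^2 + 4*a + 12*sqrt(2)*a - 6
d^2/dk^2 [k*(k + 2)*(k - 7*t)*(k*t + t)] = 2*t*(6*k^2 - 21*k*t + 9*k - 21*t + 2)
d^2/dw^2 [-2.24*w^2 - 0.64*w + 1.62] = -4.48000000000000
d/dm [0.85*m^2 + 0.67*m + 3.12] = 1.7*m + 0.67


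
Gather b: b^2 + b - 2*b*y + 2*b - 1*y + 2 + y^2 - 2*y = b^2 + b*(3 - 2*y) + y^2 - 3*y + 2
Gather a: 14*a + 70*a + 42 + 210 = 84*a + 252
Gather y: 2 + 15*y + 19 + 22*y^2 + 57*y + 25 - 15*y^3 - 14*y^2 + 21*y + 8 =-15*y^3 + 8*y^2 + 93*y + 54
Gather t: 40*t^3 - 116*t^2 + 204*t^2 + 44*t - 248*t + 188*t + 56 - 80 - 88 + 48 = 40*t^3 + 88*t^2 - 16*t - 64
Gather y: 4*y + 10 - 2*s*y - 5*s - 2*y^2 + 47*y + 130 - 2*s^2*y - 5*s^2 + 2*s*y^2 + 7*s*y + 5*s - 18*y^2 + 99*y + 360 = -5*s^2 + y^2*(2*s - 20) + y*(-2*s^2 + 5*s + 150) + 500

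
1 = 1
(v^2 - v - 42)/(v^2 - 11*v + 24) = (v^2 - v - 42)/(v^2 - 11*v + 24)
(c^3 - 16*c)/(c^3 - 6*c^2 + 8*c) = (c + 4)/(c - 2)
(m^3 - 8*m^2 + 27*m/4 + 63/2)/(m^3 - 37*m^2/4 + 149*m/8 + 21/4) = 2*(2*m + 3)/(4*m + 1)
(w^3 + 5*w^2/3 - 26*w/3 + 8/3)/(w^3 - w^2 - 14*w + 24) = (w - 1/3)/(w - 3)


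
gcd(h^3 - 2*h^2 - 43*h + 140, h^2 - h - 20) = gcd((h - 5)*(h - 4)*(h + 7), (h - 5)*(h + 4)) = h - 5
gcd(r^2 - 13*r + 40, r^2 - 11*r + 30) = r - 5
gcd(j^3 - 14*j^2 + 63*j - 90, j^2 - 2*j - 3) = j - 3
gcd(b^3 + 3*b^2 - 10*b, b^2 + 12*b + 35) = b + 5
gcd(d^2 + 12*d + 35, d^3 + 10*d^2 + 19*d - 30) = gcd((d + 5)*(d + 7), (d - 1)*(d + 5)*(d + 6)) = d + 5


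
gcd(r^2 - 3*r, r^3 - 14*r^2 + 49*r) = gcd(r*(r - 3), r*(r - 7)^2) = r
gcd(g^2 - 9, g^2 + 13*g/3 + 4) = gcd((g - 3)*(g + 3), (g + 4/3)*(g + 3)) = g + 3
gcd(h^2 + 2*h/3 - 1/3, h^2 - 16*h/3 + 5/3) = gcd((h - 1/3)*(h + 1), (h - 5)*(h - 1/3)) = h - 1/3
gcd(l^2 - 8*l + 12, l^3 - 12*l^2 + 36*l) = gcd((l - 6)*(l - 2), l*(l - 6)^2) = l - 6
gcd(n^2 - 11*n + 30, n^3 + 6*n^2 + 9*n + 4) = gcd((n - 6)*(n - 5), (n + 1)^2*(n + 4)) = 1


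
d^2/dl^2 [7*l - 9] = 0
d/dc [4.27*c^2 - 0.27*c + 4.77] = 8.54*c - 0.27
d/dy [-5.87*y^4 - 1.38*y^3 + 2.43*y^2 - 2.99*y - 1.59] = -23.48*y^3 - 4.14*y^2 + 4.86*y - 2.99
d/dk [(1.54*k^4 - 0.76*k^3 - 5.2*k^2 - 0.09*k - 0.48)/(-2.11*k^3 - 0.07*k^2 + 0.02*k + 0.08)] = (-3.2494*k^6 - 0.2156*k^5 - 10.8264*k^4 + 0.0825999999999998*k^3 - 3.3311*k^2 - 0.8992*k + 0.0024)/(4.4521*k^6 + 0.2954*k^5 - 0.0795*k^4 - 0.3404*k^3 - 0.0108*k^2 + 0.0032*k + 0.0064)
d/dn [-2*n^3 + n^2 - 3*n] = -6*n^2 + 2*n - 3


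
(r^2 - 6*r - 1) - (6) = r^2 - 6*r - 7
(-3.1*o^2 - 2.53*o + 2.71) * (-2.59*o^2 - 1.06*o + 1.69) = 8.029*o^4 + 9.8387*o^3 - 9.5761*o^2 - 7.1483*o + 4.5799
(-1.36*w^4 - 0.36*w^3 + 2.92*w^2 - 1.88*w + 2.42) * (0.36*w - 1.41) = -0.4896*w^5 + 1.788*w^4 + 1.5588*w^3 - 4.794*w^2 + 3.522*w - 3.4122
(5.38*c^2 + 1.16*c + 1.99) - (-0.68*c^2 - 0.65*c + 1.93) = 6.06*c^2 + 1.81*c + 0.0600000000000001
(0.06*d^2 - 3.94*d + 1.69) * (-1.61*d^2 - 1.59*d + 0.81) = -0.0966*d^4 + 6.248*d^3 + 3.5923*d^2 - 5.8785*d + 1.3689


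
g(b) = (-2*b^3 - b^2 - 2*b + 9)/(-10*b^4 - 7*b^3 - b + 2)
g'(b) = (-6*b^2 - 2*b - 2)/(-10*b^4 - 7*b^3 - b + 2) + (40*b^3 + 21*b^2 + 1)*(-2*b^3 - b^2 - 2*b + 9)/(-10*b^4 - 7*b^3 - b + 2)^2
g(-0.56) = 3.62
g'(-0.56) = -0.26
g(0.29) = 5.64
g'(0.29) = 12.28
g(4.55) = 0.04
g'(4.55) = -0.01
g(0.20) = 4.94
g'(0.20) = 4.65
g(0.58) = -6.60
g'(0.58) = 102.05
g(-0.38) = 3.81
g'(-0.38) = 1.91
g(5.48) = 0.04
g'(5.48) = -0.01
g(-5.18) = -0.04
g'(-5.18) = -0.01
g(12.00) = 0.02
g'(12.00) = 0.00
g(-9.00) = -0.02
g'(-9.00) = 0.00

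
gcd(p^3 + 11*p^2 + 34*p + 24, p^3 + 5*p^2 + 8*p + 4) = p + 1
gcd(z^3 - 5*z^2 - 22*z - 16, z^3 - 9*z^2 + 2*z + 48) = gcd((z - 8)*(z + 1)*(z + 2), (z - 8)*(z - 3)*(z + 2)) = z^2 - 6*z - 16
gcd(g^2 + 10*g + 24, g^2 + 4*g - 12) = g + 6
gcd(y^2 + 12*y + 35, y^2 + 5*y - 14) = y + 7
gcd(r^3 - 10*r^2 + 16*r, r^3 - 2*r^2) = r^2 - 2*r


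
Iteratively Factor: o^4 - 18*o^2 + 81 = (o - 3)*(o^3 + 3*o^2 - 9*o - 27) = (o - 3)^2*(o^2 + 6*o + 9) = (o - 3)^2*(o + 3)*(o + 3)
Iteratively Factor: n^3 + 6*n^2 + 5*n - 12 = (n - 1)*(n^2 + 7*n + 12) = (n - 1)*(n + 4)*(n + 3)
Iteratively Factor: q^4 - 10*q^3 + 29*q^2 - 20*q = (q - 5)*(q^3 - 5*q^2 + 4*q) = q*(q - 5)*(q^2 - 5*q + 4) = q*(q - 5)*(q - 4)*(q - 1)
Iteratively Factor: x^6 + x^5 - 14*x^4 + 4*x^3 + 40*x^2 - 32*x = (x)*(x^5 + x^4 - 14*x^3 + 4*x^2 + 40*x - 32) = x*(x - 2)*(x^4 + 3*x^3 - 8*x^2 - 12*x + 16) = x*(x - 2)*(x + 4)*(x^3 - x^2 - 4*x + 4) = x*(x - 2)*(x - 1)*(x + 4)*(x^2 - 4) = x*(x - 2)^2*(x - 1)*(x + 4)*(x + 2)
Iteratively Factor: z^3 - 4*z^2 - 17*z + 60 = (z - 3)*(z^2 - z - 20) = (z - 5)*(z - 3)*(z + 4)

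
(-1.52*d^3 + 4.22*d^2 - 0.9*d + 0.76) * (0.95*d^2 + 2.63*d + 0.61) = -1.444*d^5 + 0.0113999999999996*d^4 + 9.3164*d^3 + 0.9292*d^2 + 1.4498*d + 0.4636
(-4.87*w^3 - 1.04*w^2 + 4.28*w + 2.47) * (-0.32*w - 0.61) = 1.5584*w^4 + 3.3035*w^3 - 0.7352*w^2 - 3.4012*w - 1.5067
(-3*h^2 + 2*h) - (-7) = -3*h^2 + 2*h + 7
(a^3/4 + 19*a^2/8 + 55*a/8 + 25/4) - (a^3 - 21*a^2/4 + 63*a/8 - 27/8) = -3*a^3/4 + 61*a^2/8 - a + 77/8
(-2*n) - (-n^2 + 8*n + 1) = n^2 - 10*n - 1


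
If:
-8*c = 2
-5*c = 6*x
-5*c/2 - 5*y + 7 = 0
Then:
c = -1/4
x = 5/24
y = 61/40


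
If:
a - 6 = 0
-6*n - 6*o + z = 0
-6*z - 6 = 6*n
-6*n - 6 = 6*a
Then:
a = 6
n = -7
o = 8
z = 6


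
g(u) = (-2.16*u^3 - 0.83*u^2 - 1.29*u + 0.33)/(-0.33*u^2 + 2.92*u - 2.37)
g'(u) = (0.66*u - 2.92)*(-2.16*u^3 - 0.83*u^2 - 1.29*u + 0.33)/(-0.33*u^2 + 2.92*u - 2.37)^2 + (-6.48*u^2 - 1.66*u - 1.29)/(-0.33*u^2 + 2.92*u - 2.37) = (0.7128*u^4 - 12.6144*u^3 + 12.5083*u^2 + 4.152*u + 2.0937)/(0.1089*u^4 - 1.9272*u^3 + 10.0906*u^2 - 13.8408*u + 5.6169)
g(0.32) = 0.16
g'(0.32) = 1.99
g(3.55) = -29.02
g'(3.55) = -18.79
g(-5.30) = -11.26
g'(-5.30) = 3.77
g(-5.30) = -11.26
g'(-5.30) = 3.77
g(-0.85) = -0.42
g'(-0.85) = 0.61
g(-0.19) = -0.19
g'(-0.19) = 0.21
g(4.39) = -49.91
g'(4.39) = -32.36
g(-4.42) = -8.12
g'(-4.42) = 3.37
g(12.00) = 260.41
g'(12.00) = -23.42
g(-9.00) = -27.43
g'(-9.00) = 4.84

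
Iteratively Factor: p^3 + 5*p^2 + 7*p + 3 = (p + 1)*(p^2 + 4*p + 3) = (p + 1)^2*(p + 3)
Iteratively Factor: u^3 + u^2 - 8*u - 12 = (u + 2)*(u^2 - u - 6) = (u + 2)^2*(u - 3)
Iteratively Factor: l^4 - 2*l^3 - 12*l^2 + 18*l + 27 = (l + 1)*(l^3 - 3*l^2 - 9*l + 27) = (l - 3)*(l + 1)*(l^2 - 9) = (l - 3)*(l + 1)*(l + 3)*(l - 3)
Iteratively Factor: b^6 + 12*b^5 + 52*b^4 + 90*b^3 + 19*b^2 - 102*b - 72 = (b + 3)*(b^5 + 9*b^4 + 25*b^3 + 15*b^2 - 26*b - 24) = (b + 2)*(b + 3)*(b^4 + 7*b^3 + 11*b^2 - 7*b - 12) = (b - 1)*(b + 2)*(b + 3)*(b^3 + 8*b^2 + 19*b + 12) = (b - 1)*(b + 2)*(b + 3)^2*(b^2 + 5*b + 4) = (b - 1)*(b + 1)*(b + 2)*(b + 3)^2*(b + 4)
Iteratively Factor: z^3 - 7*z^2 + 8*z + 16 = (z + 1)*(z^2 - 8*z + 16) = (z - 4)*(z + 1)*(z - 4)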